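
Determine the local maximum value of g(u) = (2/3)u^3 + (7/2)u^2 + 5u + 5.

g'(u) = 2u^2 + 7u + 5. Setting g'(u) = 0 gives u ∈ {-5/2, -1}.
Since g''(u) = 4u + 7, we get g''(-5/2) = -3 < 0 ⇒ local maximum; g''(-1) = 3 > 0 ⇒ local minimum.
So the local maximum value is g(-5/2) = 95/24.

95/24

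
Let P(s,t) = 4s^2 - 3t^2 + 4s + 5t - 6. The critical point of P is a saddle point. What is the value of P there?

-59/12

∂P/∂s = 8s + 4 = 0 and ∂P/∂t = -6t + 5 = 0, so (s, t) = (-1/2, 5/6).
The Hessian has P_{ss} = 8, P_{tt} = -6, P_{st} = 0, giving D = -48 < 0, so the point is a saddle point.
P(-1/2, 5/6) = -59/12.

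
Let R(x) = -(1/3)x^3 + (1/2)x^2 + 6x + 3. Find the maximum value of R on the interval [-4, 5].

33/2

Differentiating, R'(x) = -x^2 + x + 6; which vanishes at x = -2 and x = 3.
Evaluating at the critical points and endpoints: R(-4) = 25/3; R(-2) = -13/3; R(3) = 33/2; R(5) = 23/6.
So the maximum is R(3) = 33/2.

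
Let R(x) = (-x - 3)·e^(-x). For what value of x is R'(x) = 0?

By the product rule, R'(x) = (x + 2)·e^(-x). Since e^(-x) > 0, the only critical point is x = -2.
R''(-2) has the same sign as 1 > 0, so this is a local minimum.
R(-2) = (-1)·e^(2) ≈ -7.3891.

-2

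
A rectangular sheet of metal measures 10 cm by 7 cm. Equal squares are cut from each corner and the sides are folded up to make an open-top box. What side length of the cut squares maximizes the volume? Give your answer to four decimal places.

With cut size x, the volume is V(x) = x(10 − 2x)(7 − 2x) for 0 < x < 3.5.
V'(x) = 12x^2 − 68x + 70. Setting V'(x) = 0 gives x ≈ 1.3520 (the root in (0, 3.5)).
V''(x) = 24x − 68 is negative there, so this is the maximum; V ≈ 42.3766.

1.3520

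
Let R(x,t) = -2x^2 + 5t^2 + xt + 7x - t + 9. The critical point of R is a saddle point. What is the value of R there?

∂R/∂x = -4x + t + 7 = 0 and ∂R/∂t = x + 10t - 1 = 0, so (x, t) = (71/41, -3/41).
The Hessian has R_{xx} = -4, R_{tt} = 10, R_{xt} = 1, giving D = -41 < 0, so the point is a saddle point.
R(71/41, -3/41) = 619/41.

619/41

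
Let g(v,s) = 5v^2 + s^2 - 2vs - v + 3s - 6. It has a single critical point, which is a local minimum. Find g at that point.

∂g/∂v = 10v - 2s - 1 = 0 and ∂g/∂s = -2v + 2s + 3 = 0, so (v, s) = (-1/4, -7/4).
The Hessian has g_{vv} = 10, g_{ss} = 2, g_{vs} = -2, giving D = 16 > 0 with g_{vv} > 0, so the point is a local minimum.
g(-1/4, -7/4) = -17/2.

-17/2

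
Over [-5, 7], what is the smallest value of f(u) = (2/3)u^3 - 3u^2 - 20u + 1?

f'(u) = 2u^2 - 6u - 20, which vanishes at u = -2 and u = 5.
Evaluating at the critical points and endpoints: f(-5) = -172/3; f(-2) = 71/3; f(5) = -272/3; f(7) = -172/3.
The minimum over the interval is -272/3, attained at u = 5.

-272/3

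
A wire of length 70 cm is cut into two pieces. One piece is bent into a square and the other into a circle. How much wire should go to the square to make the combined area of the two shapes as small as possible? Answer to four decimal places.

39.2069

Let x be the length used for the square. Square side x/4; circle radius (70−x)/(2π).
A(x) = (x/4)² + π·((70−x)/(2π))² = x²/16 + (70−x)²/(4π) for 0 ≤ x ≤ 70. A'(x) = x/8 − (70−x)/(2π) = 0 gives x = 4·70/(π+4) ≈ 39.2069.
A'' = 1/8 + 1/(2π) > 0, so this gives the minimum combined area; x ≈ 39.2069 cm to the square.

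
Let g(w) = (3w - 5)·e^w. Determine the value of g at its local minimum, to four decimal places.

-5.8432

g'(w) = 3·e^w + (3w - 5)·1·e^w = (3w - 2)·e^w. Since e^w > 0, the only critical point is w = 2/3.
g''(2/3) has the same sign as 3 > 0, so this is a local minimum.
g(2/3) = (-3)·e^(2/3) ≈ -5.8432.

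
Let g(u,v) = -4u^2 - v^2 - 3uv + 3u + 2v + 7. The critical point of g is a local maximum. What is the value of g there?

8

∂g/∂u = -8u - 3v + 3 = 0 and ∂g/∂v = -3u - 2v + 2 = 0, so (u, v) = (0, 1).
The Hessian has g_{uu} = -8, g_{vv} = -2, g_{uv} = -3, giving D = 7 > 0 with g_{uu} < 0, so the point is a local maximum.
g(0, 1) = 8.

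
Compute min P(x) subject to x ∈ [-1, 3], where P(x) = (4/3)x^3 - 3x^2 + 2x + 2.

P'(x) = 4x^2 - 6x + 2, which vanishes at x = 1/2 and x = 1.
Candidates: P(-1) = -13/3,  P(1/2) = 29/12,  P(1) = 7/3,  P(3) = 17.
So the minimum is P(-1) = -13/3.

-13/3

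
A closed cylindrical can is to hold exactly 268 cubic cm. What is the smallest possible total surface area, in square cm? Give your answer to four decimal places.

With radius r and height h, πr²h = 268 so h = 268/(πr²), and S(r) = 2πr² + 2πrh = 2πr² + 2·268/r.
S'(r) = 4πr − 2·268/r² = 0 ⇒ r³ = 268/(2π), so r ≈ 3.4940 and h = 2r ≈ 6.9879.
S''(r) = 4π + 4·268/r³ > 0, so this is the minimum; S ≈ 230.1112.

230.1112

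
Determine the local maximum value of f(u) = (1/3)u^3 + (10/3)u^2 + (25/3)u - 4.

f'(u) = u^2 + (20/3)u + 25/3. Setting f'(u) = 0 gives u ∈ {-5, -5/3}.
f''(u) = 2u + 20/3. f''(-5) = -10/3 < 0 ⇒ local maximum; f''(-5/3) = 10/3 > 0 ⇒ local minimum.
The local maximum is f(-5) = -4.

-4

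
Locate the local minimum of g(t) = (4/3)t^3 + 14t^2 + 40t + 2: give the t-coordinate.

Critical points: g'(t) = 4t^2 + 28t + 40 vanishes at t = -5, -2.
Second-derivative test with g''(t) = 8t + 28: g''(-5) = -12 < 0 ⇒ local maximum; g''(-2) = 12 > 0 ⇒ local minimum.
Thus g has its local minimum at t = -2, with value -98/3.

-2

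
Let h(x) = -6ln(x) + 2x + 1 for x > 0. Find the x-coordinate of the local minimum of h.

3

h'(x) = -6/x + 2 = 0 gives x = 3.
h''(x) = 6/x², which is positive for x > 0, so this is a local minimum.
h(3) = -6·ln(3) + 6 + 1 ≈ 0.4083.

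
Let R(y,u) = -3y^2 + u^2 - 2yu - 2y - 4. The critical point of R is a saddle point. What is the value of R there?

-15/4

∂R/∂y = -6y - 2u - 2 = 0 and ∂R/∂u = -2y + 2u = 0, so (y, u) = (-1/4, -1/4).
The Hessian has R_{yy} = -6, R_{uu} = 2, R_{yu} = -2, giving D = -16 < 0, so the point is a saddle point.
R(-1/4, -1/4) = -15/4.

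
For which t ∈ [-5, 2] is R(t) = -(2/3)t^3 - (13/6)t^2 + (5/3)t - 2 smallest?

2

The derivative is -2t^2 - (13/3)t + 5/3, which vanishes at t = -5/2 and t = 1/3.
Compare values at every candidate in [-5, 2]: R(-5) = 113/6,  R(-5/2) = -223/24,  R(1/3) = -277/162,  R(2) = -38/3.
So the minimum is R(2) = -38/3.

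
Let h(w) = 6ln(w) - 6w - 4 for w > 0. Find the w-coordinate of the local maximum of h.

h'(w) = 6/w − 6 = 0 gives w = 1.
h''(w) = -6/w², which is negative for w > 0, so this is a local maximum.
h(1) = 6·ln(1) - 6 - 4 ≈ -10.0000.

1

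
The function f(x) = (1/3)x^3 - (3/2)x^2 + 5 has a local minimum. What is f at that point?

1/2

f'(x) = x^2 - 3x = 0 at x = 0, 3.
Since f''(x) = 2x - 3, we get f''(0) = -3 < 0 ⇒ local maximum; f''(3) = 3 > 0 ⇒ local minimum.
The local minimum is f(3) = 1/2.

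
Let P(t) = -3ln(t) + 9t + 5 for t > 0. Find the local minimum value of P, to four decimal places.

P'(t) = -3/t + 9 = 0 gives t = 1/3.
P''(t) = 3/t², which is positive for t > 0, so this is a local minimum.
P(1/3) = -3·ln(1/3) + 3 + 5 ≈ 11.2958.

11.2958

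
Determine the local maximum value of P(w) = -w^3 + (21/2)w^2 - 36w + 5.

P'(w) = -3w^2 + 21w - 36. Setting P'(w) = 0 gives w ∈ {3, 4}.
P''(w) = -6w + 21. P''(3) = 3 > 0 ⇒ local minimum; P''(4) = -3 < 0 ⇒ local maximum.
So the local maximum value is P(4) = -35.

-35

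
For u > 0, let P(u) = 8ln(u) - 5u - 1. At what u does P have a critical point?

P'(u) = 8/u − 5 = 0 gives u = 8/5.
P''(u) = -8/u², which is negative for u > 0, so this is a local maximum.
P(8/5) = 8·ln(8/5) - 8 - 1 ≈ -5.2400.

8/5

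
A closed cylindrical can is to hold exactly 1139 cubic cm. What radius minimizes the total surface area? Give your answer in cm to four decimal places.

With radius r and height h, πr²h = 1139 so h = 1139/(πr²), and S(r) = 2πr² + 2πrh = 2πr² + 2·1139/r.
S'(r) = 4πr − 2·1139/r² = 0 ⇒ r³ = 1139/(2π), so r ≈ 5.6595 and h = 2r ≈ 11.3191.
S''(r) = 4π + 4·1139/r³ > 0, so this is the minimum; S ≈ 603.7591.

5.6595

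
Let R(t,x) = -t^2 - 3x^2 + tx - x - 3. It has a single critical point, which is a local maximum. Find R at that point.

-32/11

∂R/∂t = -2t + x = 0 and ∂R/∂x = t - 6x - 1 = 0, so (t, x) = (-1/11, -2/11).
The Hessian has R_{tt} = -2, R_{xx} = -6, R_{tx} = 1, giving D = 11 > 0 with R_{tt} < 0, so the point is a local maximum.
R(-1/11, -2/11) = -32/11.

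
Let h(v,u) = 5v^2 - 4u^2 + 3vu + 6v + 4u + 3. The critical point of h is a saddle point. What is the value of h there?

∂h/∂v = 10v + 3u + 6 = 0 and ∂h/∂u = 3v - 8u + 4 = 0, so (v, u) = (-60/89, 22/89).
The Hessian has h_{vv} = 10, h_{uu} = -8, h_{vu} = 3, giving D = -89 < 0, so the point is a saddle point.
h(-60/89, 22/89) = 131/89.

131/89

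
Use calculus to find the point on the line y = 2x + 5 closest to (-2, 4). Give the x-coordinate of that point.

-4/5

Minimize D(x)^2 = (x + 2)^2 + (2x + 1)^2.
d/dx[D^2] = 2(x + 2) + 2·2·(2x + 1) = 0 ⇒ x = -4/5.
Then y = 17/5 and the distance is √(9/5) ≈ 1.3416.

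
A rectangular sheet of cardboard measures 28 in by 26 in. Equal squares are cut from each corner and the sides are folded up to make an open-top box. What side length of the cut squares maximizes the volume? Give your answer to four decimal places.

4.4908

With cut size x, the volume is V(x) = x(28 − 2x)(26 − 2x) for 0 < x < 13.
V'(x) = 12x^2 − 216x + 728. Setting V'(x) = 0 gives x ≈ 4.4908 (the root in (0, 13)).
V''(x) = 24x − 216 is negative there, so this is the maximum; V ≈ 1453.5046.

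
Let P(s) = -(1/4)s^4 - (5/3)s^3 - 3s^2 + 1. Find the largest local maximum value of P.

1

Critical points: P'(s) = -s^3 - 5s^2 - 6s vanishes at s = -3, -2, 0.
Second-derivative test with P''(s) = -3s^2 - 10s - 6: P''(-3) = -3 < 0 ⇒ local maximum; P''(-2) = 2 > 0 ⇒ local minimum; P''(0) = -6 < 0 ⇒ local maximum.
So the largest local maximum value is P(0) = 1.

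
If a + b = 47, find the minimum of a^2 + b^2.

With a + b = 47, a^2 + b^2 = a^2 + (47 − a)^2.
The derivative 2a − 2(47 − a) = 4a − 94 vanishes at a = 47/2; second derivative 4 > 0, a minimum.
The minimum is 2·(47/2)^2 = 2209/2.

2209/2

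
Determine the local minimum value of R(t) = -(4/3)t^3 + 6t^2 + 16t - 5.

Critical points: R'(t) = -4t^2 + 12t + 16 vanishes at t = -1, 4.
Second-derivative test with R''(t) = -8t + 12: R''(-1) = 20 > 0 ⇒ local minimum; R''(4) = -20 < 0 ⇒ local maximum.
So the local minimum value is R(-1) = -41/3.

-41/3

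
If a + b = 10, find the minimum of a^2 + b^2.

With a + b = 10, a^2 + b^2 = a^2 + (10 − a)^2.
The derivative 2a − 2(10 − a) = 4a − 20 vanishes at a = 5; second derivative 4 > 0, a minimum.
The minimum is 2·(5)^2 = 50.

50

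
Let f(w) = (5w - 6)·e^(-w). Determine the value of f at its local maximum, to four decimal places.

0.5540

By the product rule, f'(w) = (-5w + 11)·e^(-w). Since e^(-w) > 0, the only critical point is w = 11/5.
f''(11/5) has the same sign as -5 < 0, so this is a local maximum.
f(11/5) = (5)·e^(-11/5) ≈ 0.5540.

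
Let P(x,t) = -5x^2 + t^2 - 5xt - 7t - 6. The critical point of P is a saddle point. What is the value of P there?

-103/9

∂P/∂x = -10x - 5t = 0 and ∂P/∂t = -5x + 2t - 7 = 0, so (x, t) = (-7/9, 14/9).
The Hessian has P_{xx} = -10, P_{tt} = 2, P_{xt} = -5, giving D = -45 < 0, so the point is a saddle point.
P(-7/9, 14/9) = -103/9.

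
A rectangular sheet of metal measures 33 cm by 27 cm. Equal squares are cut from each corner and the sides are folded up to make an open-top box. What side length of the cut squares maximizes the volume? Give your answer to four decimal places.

4.9256

With cut size x, the volume is V(x) = x(33 − 2x)(27 − 2x) for 0 < x < 13.5.
V'(x) = 12x^2 − 240x + 891. Setting V'(x) = 0 gives x ≈ 4.9256 (the root in (0, 13.5)).
V''(x) = 24x − 240 is negative there, so this is the maximum; V ≈ 1955.3358.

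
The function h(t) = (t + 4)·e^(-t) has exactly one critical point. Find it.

By the product rule, h'(t) = (-t - 3)·e^(-t). Since e^(-t) > 0, the only critical point is t = -3.
h''(-3) has the same sign as -1 < 0, so this is a local maximum.
h(-3) = (1)·e^(3) ≈ 20.0855.

-3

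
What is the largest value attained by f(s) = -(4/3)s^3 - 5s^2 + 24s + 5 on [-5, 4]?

101/4

Differentiating, f'(s) = -4s^2 - 10s + 24; which vanishes at s = -4 and s = 3/2.
Evaluating at the critical points and endpoints: f(-5) = -220/3, f(-4) = -257/3, f(3/2) = 101/4, f(4) = -193/3.
Hence the absolute maximum is 101/4 at s = 3/2.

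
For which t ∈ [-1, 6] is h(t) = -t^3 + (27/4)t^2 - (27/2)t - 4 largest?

-1

h'(t) = -3t^2 + (27/2)t - 27/2, which vanishes at t = 3/2 and t = 3.
Compare values at every candidate in [-1, 6]: h(-1) = 69/4; h(3/2) = -199/16; h(3) = -43/4; h(6) = -58.
The maximum over the interval is 69/4, attained at t = -1.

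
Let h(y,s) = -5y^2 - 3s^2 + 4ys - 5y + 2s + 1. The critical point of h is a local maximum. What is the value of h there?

∂h/∂y = -10y + 4s - 5 = 0 and ∂h/∂s = 4y - 6s + 2 = 0, so (y, s) = (-1/2, 0).
The Hessian has h_{yy} = -10, h_{ss} = -6, h_{ys} = 4, giving D = 44 > 0 with h_{yy} < 0, so the point is a local maximum.
h(-1/2, 0) = 9/4.

9/4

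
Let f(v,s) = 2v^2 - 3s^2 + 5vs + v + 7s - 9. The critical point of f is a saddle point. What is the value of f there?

∂f/∂v = 4v + 5s + 1 = 0 and ∂f/∂s = 5v - 6s + 7 = 0, so (v, s) = (-41/49, 23/49).
The Hessian has f_{vv} = 4, f_{ss} = -6, f_{vs} = 5, giving D = -49 < 0, so the point is a saddle point.
f(-41/49, 23/49) = -381/49.

-381/49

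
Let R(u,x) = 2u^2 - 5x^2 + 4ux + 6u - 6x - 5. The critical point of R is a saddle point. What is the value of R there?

-61/14

∂R/∂u = 4u + 4x + 6 = 0 and ∂R/∂x = 4u - 10x - 6 = 0, so (u, x) = (-9/14, -6/7).
The Hessian has R_{uu} = 4, R_{xx} = -10, R_{ux} = 4, giving D = -56 < 0, so the point is a saddle point.
R(-9/14, -6/7) = -61/14.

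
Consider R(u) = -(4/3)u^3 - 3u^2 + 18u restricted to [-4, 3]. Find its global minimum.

R'(u) = -4u^2 - 6u + 18, which vanishes at u = -3 and u = 3/2.
Compare values at every candidate in [-4, 3]: R(-4) = -104/3; R(-3) = -45; R(3/2) = 63/4; R(3) = -9.
The minimum over the interval is -45, attained at u = -3.

-45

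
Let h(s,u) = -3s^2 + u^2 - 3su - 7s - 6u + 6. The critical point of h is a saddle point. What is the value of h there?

∂h/∂s = -6s - 3u - 7 = 0 and ∂h/∂u = -3s + 2u - 6 = 0, so (s, u) = (-32/21, 5/7).
The Hessian has h_{ss} = -6, h_{uu} = 2, h_{su} = -3, giving D = -21 < 0, so the point is a saddle point.
h(-32/21, 5/7) = 193/21.

193/21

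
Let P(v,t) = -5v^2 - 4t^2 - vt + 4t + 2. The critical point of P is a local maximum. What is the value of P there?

238/79

∂P/∂v = -10v - t = 0 and ∂P/∂t = -v - 8t + 4 = 0, so (v, t) = (-4/79, 40/79).
The Hessian has P_{vv} = -10, P_{tt} = -8, P_{vt} = -1, giving D = 79 > 0 with P_{vv} < 0, so the point is a local maximum.
P(-4/79, 40/79) = 238/79.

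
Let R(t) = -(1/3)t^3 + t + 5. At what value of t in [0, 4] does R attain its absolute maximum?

R'(t) = -t^2 + 1, whose only zero in [0, 4] is t = 1.
Compare values at every candidate in [0, 4]: R(0) = 5,  R(1) = 17/3,  R(4) = -37/3.
So the maximum is R(1) = 17/3.

1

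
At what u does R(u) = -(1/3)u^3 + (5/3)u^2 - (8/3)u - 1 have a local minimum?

4/3

R'(u) = -u^2 + (10/3)u - 8/3 = 0 at u = 4/3, 2.
Second-derivative test with R''(u) = -2u + 10/3: R''(4/3) = 2/3 > 0 ⇒ local minimum; R''(2) = -2/3 < 0 ⇒ local maximum.
The local minimum is R(4/3) = -193/81.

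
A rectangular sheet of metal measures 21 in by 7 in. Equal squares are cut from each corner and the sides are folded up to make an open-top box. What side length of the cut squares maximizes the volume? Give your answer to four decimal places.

With cut size x, the volume is V(x) = x(21 − 2x)(7 − 2x) for 0 < x < 3.5.
V'(x) = 12x^2 − 112x + 147. Setting V'(x) = 0 gives x ≈ 1.5800 (the root in (0, 3.5)).
V''(x) = 24x − 112 is negative there, so this is the maximum; V ≈ 108.2388.

1.5800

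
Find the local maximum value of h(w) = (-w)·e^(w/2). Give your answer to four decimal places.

0.7358

By the product rule, h'(w) = (-(1/2)w - 1)·e^(w/2). Since e^(w/2) > 0, the only critical point is w = -2.
h''(-2) has the same sign as -1/2 < 0, so this is a local maximum.
h(-2) = (2)·e^(-1) ≈ 0.7358.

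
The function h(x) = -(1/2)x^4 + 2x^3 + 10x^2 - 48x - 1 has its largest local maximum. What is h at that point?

277/2

Critical points: h'(x) = -2x^3 + 6x^2 + 20x - 48 vanishes at x = -3, 2, 4.
h''(x) = -6x^2 + 12x + 20. h''(-3) = -70 < 0 ⇒ local maximum; h''(2) = 20 > 0 ⇒ local minimum; h''(4) = -28 < 0 ⇒ local maximum.
The largest local maximum is h(-3) = 277/2.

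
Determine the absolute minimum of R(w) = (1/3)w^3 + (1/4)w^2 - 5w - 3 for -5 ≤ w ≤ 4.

-161/12

R'(w) = w^2 + (1/2)w - 5, which vanishes at w = -5/2 and w = 2.
Candidates: R(-5) = -161/12; R(-5/2) = 281/48; R(2) = -28/3; R(4) = 7/3.
The minimum over the interval is -161/12, attained at w = -5.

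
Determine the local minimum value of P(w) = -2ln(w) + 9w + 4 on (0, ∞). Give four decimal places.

9.0082

P'(w) = -2/w + 9 = 0 gives w = 2/9.
P''(w) = 2/w², which is positive for w > 0, so this is a local minimum.
P(2/9) = -2·ln(2/9) + 2 + 4 ≈ 9.0082.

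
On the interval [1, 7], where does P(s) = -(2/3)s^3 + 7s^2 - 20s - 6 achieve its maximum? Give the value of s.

P'(s) = -2s^2 + 14s - 20, which vanishes at s = 2 and s = 5.
Evaluating at the critical points and endpoints: P(1) = -59/3, P(2) = -70/3, P(5) = -43/3, P(7) = -95/3.
So the maximum is P(5) = -43/3.

5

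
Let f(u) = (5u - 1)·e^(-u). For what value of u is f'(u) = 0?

f'(u) = 5·e^(-u) + (5u - 1)·(-1)·e^(-u) = (-5u + 6)·e^(-u). Since e^(-u) > 0, the only critical point is u = 6/5.
f''(6/5) has the same sign as -5 < 0, so this is a local maximum.
f(6/5) = (5)·e^(-6/5) ≈ 1.5060.

6/5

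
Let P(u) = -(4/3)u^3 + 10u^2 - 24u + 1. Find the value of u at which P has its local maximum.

P'(u) = -4u^2 + 20u - 24 = 0 at u = 2, 3.
Since P''(u) = -8u + 20, we get P''(2) = 4 > 0 ⇒ local minimum; P''(3) = -4 < 0 ⇒ local maximum.
So the local maximum value is P(3) = -17.

3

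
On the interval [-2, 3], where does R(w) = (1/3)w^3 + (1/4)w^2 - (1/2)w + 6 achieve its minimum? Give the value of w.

The derivative is w^2 + (1/2)w - 1/2, which vanishes at w = -1 and w = 1/2.
Candidates: R(-2) = 16/3, R(-1) = 77/12, R(1/2) = 281/48, R(3) = 63/4.
Hence the absolute minimum is 16/3 at w = -2.

-2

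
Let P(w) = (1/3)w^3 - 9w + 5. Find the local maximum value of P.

23

Critical points: P'(w) = w^2 - 9 vanishes at w = -3, 3.
Since P''(w) = 2w, we get P''(-3) = -6 < 0 ⇒ local maximum; P''(3) = 6 > 0 ⇒ local minimum.
So the local maximum value is P(-3) = 23.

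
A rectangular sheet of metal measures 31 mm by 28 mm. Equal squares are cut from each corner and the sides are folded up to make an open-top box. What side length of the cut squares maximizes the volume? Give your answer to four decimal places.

With cut size x, the volume is V(x) = x(31 − 2x)(28 − 2x) for 0 < x < 14.
V'(x) = 12x^2 − 236x + 868. Setting V'(x) = 0 gives x ≈ 4.8976 (the root in (0, 14)).
V''(x) = 24x − 236 is negative there, so this is the maximum; V ≈ 1890.6163.

4.8976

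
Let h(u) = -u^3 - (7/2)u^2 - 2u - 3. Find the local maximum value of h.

-145/54

h'(u) = -3u^2 - 7u - 2 = 0 at u = -2, -1/3.
Second-derivative test with h''(u) = -6u - 7: h''(-2) = 5 > 0 ⇒ local minimum; h''(-1/3) = -5 < 0 ⇒ local maximum.
Thus h has its local maximum at u = -1/3, with value -145/54.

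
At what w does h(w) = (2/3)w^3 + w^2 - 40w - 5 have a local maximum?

h'(w) = 2w^2 + 2w - 40 = 0 at w = -5, 4.
Second-derivative test with h''(w) = 4w + 2: h''(-5) = -18 < 0 ⇒ local maximum; h''(4) = 18 > 0 ⇒ local minimum.
Thus h has its local maximum at w = -5, with value 410/3.

-5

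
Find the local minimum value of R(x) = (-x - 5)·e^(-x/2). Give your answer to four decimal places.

-8.9634

By the product rule, R'(x) = ((1/2)x + 3/2)·e^(-x/2). Since e^(-x/2) > 0, the only critical point is x = -3.
R''(-3) has the same sign as 1/2 > 0, so this is a local minimum.
R(-3) = (-2)·e^(3/2) ≈ -8.9634.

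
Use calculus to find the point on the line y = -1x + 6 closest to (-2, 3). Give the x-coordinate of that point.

1/2

Minimize D(x)^2 = (x + 2)^2 + (-x + 3)^2.
d/dx[D^2] = 2(x + 2) + 2·(-1)·(-x + 3) = 0 ⇒ x = 1/2.
Then y = 11/2 and the distance is √(25/2) ≈ 3.5355.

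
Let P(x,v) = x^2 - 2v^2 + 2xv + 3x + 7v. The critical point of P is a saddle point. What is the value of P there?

∂P/∂x = 2x + 2v + 3 = 0 and ∂P/∂v = 2x - 4v + 7 = 0, so (x, v) = (-13/6, 2/3).
The Hessian has P_{xx} = 2, P_{vv} = -4, P_{xv} = 2, giving D = -12 < 0, so the point is a saddle point.
P(-13/6, 2/3) = -11/12.

-11/12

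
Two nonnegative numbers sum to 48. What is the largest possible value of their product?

With x + y = 48, the product is P(x) = x(48 − x).
P'(x) = 48 − 2x = 0 gives x = 24; P'' = −2 < 0, so this is the maximum.
P = 24·24 = 576.

576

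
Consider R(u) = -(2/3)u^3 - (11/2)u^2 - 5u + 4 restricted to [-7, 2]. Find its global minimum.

R'(u) = -2u^2 - 11u - 5, which vanishes at u = -5 and u = -1/2.
Compare values at every candidate in [-7, 2]: R(-7) = -11/6, R(-5) = -151/6, R(-1/2) = 125/24, R(2) = -100/3.
Hence the absolute minimum is -100/3 at u = 2.

-100/3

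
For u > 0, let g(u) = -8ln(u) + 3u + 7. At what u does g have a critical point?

g'(u) = -8/u + 3 = 0 gives u = 8/3.
g''(u) = 8/u², which is positive for u > 0, so this is a local minimum.
g(8/3) = -8·ln(8/3) + 8 + 7 ≈ 7.1534.

8/3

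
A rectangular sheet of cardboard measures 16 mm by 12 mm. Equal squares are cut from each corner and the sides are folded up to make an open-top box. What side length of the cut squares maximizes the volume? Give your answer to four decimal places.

With cut size x, the volume is V(x) = x(16 − 2x)(12 − 2x) for 0 < x < 6.
V'(x) = 12x^2 − 112x + 192. Setting V'(x) = 0 gives x ≈ 2.2630 (the root in (0, 6)).
V''(x) = 24x − 112 is negative there, so this is the maximum; V ≈ 194.0674.

2.2630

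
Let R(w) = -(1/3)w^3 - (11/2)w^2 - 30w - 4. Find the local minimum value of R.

Critical points: R'(w) = -w^2 - 11w - 30 vanishes at w = -6, -5.
Second-derivative test with R''(w) = -2w - 11: R''(-6) = 1 > 0 ⇒ local minimum; R''(-5) = -1 < 0 ⇒ local maximum.
The local minimum is R(-6) = 50.

50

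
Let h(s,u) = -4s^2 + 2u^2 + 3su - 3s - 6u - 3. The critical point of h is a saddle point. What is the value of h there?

∂h/∂s = -8s + 3u - 3 = 0 and ∂h/∂u = 3s + 4u - 6 = 0, so (s, u) = (6/41, 57/41).
The Hessian has h_{ss} = -8, h_{uu} = 4, h_{su} = 3, giving D = -41 < 0, so the point is a saddle point.
h(6/41, 57/41) = -303/41.

-303/41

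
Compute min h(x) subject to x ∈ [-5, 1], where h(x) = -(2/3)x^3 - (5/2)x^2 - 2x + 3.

-13/6

Differentiating, h'(x) = -2x^2 - 5x - 2; which vanishes at x = -2 and x = -1/2.
Candidates: h(-5) = 203/6, h(-2) = 7/3, h(-1/2) = 83/24, h(1) = -13/6.
Hence the absolute minimum is -13/6 at x = 1.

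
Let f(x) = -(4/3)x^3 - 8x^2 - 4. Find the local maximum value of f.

f'(x) = -4x^2 - 16x = 0 at x = -4, 0.
Since f''(x) = -8x - 16, we get f''(-4) = 16 > 0 ⇒ local minimum; f''(0) = -16 < 0 ⇒ local maximum.
The local maximum is f(0) = -4.

-4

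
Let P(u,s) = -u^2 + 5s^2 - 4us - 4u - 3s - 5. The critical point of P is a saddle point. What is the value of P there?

-61/36

∂P/∂u = -2u - 4s - 4 = 0 and ∂P/∂s = -4u + 10s - 3 = 0, so (u, s) = (-13/9, -5/18).
The Hessian has P_{uu} = -2, P_{ss} = 10, P_{us} = -4, giving D = -36 < 0, so the point is a saddle point.
P(-13/9, -5/18) = -61/36.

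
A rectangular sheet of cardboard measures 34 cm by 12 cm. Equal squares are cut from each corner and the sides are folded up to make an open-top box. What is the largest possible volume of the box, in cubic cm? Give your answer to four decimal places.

With cut size x, the volume is V(x) = x(34 − 2x)(12 − 2x) for 0 < x < 6.
V'(x) = 12x^2 − 184x + 408. Setting V'(x) = 0 gives x ≈ 2.6889 (the root in (0, 6)).
V''(x) = 24x − 184 is negative there, so this is the maximum; V ≈ 509.6593.

509.6593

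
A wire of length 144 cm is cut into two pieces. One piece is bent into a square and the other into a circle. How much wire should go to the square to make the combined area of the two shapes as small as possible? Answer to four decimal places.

Let x be the length used for the square. Square side x/4; circle radius (144−x)/(2π).
A(x) = (x/4)² + π·((144−x)/(2π))² = x²/16 + (144−x)²/(4π) for 0 ≤ x ≤ 144. A'(x) = x/8 − (144−x)/(2π) = 0 gives x = 4·144/(π+4) ≈ 80.6543.
A'' = 1/8 + 1/(2π) > 0, so this gives the minimum combined area; x ≈ 80.6543 cm to the square.

80.6543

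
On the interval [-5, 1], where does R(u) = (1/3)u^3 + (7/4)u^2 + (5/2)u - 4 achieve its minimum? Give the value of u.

Differentiating, R'(u) = u^2 + (7/2)u + 5/2; which vanishes at u = -5/2 and u = -1.
Compare values at every candidate in [-5, 1]: R(-5) = -173/12,  R(-5/2) = -217/48,  R(-1) = -61/12,  R(1) = 7/12.
The minimum over the interval is -173/12, attained at u = -5.

-5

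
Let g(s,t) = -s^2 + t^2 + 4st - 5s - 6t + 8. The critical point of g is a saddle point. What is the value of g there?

∂g/∂s = -2s + 4t - 5 = 0 and ∂g/∂t = 4s + 2t - 6 = 0, so (s, t) = (7/10, 8/5).
The Hessian has g_{ss} = -2, g_{tt} = 2, g_{st} = 4, giving D = -20 < 0, so the point is a saddle point.
g(7/10, 8/5) = 29/20.

29/20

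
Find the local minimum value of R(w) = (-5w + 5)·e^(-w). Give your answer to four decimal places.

Differentiating with the product rule gives R'(w) = (5w - 10)·e^(-w). Since e^(-w) > 0, the only critical point is w = 2.
R''(2) has the same sign as 5 > 0, so this is a local minimum.
R(2) = (-5)·e^(-2) ≈ -0.6767.

-0.6767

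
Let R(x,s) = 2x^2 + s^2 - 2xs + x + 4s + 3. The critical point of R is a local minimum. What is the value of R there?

∂R/∂x = 4x - 2s + 1 = 0 and ∂R/∂s = -2x + 2s + 4 = 0, so (x, s) = (-5/2, -9/2).
The Hessian has R_{xx} = 4, R_{ss} = 2, R_{xs} = -2, giving D = 4 > 0 with R_{xx} > 0, so the point is a local minimum.
R(-5/2, -9/2) = -29/4.

-29/4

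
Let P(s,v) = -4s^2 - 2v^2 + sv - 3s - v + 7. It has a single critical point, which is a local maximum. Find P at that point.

∂P/∂s = -8s + v - 3 = 0 and ∂P/∂v = s - 4v - 1 = 0, so (s, v) = (-13/31, -11/31).
The Hessian has P_{ss} = -8, P_{vv} = -4, P_{sv} = 1, giving D = 31 > 0 with P_{ss} < 0, so the point is a local maximum.
P(-13/31, -11/31) = 242/31.

242/31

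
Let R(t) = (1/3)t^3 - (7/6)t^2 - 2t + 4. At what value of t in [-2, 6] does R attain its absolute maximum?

The derivative is t^2 - (7/3)t - 2, which vanishes at t = -2/3 and t = 3.
Evaluating at the critical points and endpoints: R(-2) = 2/3; R(-2/3) = 382/81; R(3) = -7/2; R(6) = 22.
So the maximum is R(6) = 22.

6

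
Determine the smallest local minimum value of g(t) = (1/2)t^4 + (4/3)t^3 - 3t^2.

-45/2

g'(t) = 2t^3 + 4t^2 - 6t. Setting g'(t) = 0 gives t ∈ {-3, 0, 1}.
Second-derivative test with g''(t) = 6t^2 + 8t - 6: g''(-3) = 24 > 0 ⇒ local minimum; g''(0) = -6 < 0 ⇒ local maximum; g''(1) = 8 > 0 ⇒ local minimum.
Thus g has its smallest local minimum at t = -3, with value -45/2.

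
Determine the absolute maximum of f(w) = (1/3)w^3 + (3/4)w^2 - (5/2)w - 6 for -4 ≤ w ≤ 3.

The derivative is w^2 + (3/2)w - 5/2, which vanishes at w = -5/2 and w = 1.
Compare values at every candidate in [-4, 3]: f(-4) = -16/3; f(-5/2) = -13/48; f(1) = -89/12; f(3) = 9/4.
Hence the absolute maximum is 9/4 at w = 3.

9/4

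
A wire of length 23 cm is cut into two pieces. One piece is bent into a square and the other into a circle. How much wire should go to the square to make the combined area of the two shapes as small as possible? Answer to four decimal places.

12.8823

Let x be the length used for the square. Square side x/4; circle radius (23−x)/(2π).
A(x) = (x/4)² + π·((23−x)/(2π))² = x²/16 + (23−x)²/(4π) for 0 ≤ x ≤ 23. A'(x) = x/8 − (23−x)/(2π) = 0 gives x = 4·23/(π+4) ≈ 12.8823.
A'' = 1/8 + 1/(2π) > 0, so this gives the minimum combined area; x ≈ 12.8823 cm to the square.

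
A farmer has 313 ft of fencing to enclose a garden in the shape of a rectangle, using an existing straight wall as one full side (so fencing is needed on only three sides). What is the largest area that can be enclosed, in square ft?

Let the sides perpendicular to the wall have length x and the parallel side y, so 2x + y = 313 and the area is A = xy = x(313 − 2x).
A'(x) = 313 − 4x = 0 gives x = 313/4, and A''(x) = −4 < 0 confirms a maximum.
Then y = 313 − 2·313/4 = 313/2 and A = 97969/8.

97969/8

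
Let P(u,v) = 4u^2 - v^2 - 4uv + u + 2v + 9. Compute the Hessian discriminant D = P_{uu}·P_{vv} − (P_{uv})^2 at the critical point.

∂P/∂u = 8u - 4v + 1 = 0 and ∂P/∂v = -4u - 2v + 2 = 0, so (u, v) = (3/16, 5/8).
The Hessian has P_{uu} = 8, P_{vv} = -2, P_{uv} = -4, giving D = -32 < 0, so the point is a saddle point.
D = (8)·(-2) − (-4)^2 = -32.

-32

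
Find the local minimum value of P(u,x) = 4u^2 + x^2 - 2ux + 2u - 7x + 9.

∂P/∂u = 8u - 2x + 2 = 0 and ∂P/∂x = -2u + 2x - 7 = 0, so (u, x) = (5/6, 13/3).
The Hessian has P_{uu} = 8, P_{xx} = 2, P_{ux} = -2, giving D = 12 > 0 with P_{uu} > 0, so the point is a local minimum.
P(5/6, 13/3) = -16/3.

-16/3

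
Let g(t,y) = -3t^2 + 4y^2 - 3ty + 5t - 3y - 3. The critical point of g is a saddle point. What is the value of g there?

-143/57

∂g/∂t = -6t - 3y + 5 = 0 and ∂g/∂y = -3t + 8y - 3 = 0, so (t, y) = (31/57, 11/19).
The Hessian has g_{tt} = -6, g_{yy} = 8, g_{ty} = -3, giving D = -57 < 0, so the point is a saddle point.
g(31/57, 11/19) = -143/57.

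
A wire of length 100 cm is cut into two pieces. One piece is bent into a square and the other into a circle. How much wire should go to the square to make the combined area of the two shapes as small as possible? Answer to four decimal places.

Let x be the length used for the square. Square side x/4; circle radius (100−x)/(2π).
A(x) = (x/4)² + π·((100−x)/(2π))² = x²/16 + (100−x)²/(4π) for 0 ≤ x ≤ 100. A'(x) = x/8 − (100−x)/(2π) = 0 gives x = 4·100/(π+4) ≈ 56.0099.
A'' = 1/8 + 1/(2π) > 0, so this gives the minimum combined area; x ≈ 56.0099 cm to the square.

56.0099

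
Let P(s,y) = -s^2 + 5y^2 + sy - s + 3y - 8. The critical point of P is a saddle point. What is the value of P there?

-169/21

∂P/∂s = -2s + y - 1 = 0 and ∂P/∂y = s + 10y + 3 = 0, so (s, y) = (-13/21, -5/21).
The Hessian has P_{ss} = -2, P_{yy} = 10, P_{sy} = 1, giving D = -21 < 0, so the point is a saddle point.
P(-13/21, -5/21) = -169/21.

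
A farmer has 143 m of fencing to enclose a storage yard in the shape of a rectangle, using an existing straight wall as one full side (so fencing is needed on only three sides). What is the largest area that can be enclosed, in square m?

Let the sides perpendicular to the wall have length x and the parallel side y, so 2x + y = 143 and the area is A = xy = x(143 − 2x).
A'(x) = 143 − 4x = 0 gives x = 143/4, and A''(x) = −4 < 0 confirms a maximum.
Then y = 143 − 2·143/4 = 143/2 and A = 20449/8.

20449/8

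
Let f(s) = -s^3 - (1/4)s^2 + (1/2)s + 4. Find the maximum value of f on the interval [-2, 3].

10

The derivative is -3s^2 - (1/2)s + 1/2, which vanishes at s = -1/2 and s = 1/3.
Candidates: f(-2) = 10; f(-1/2) = 61/16; f(1/3) = 443/108; f(3) = -95/4.
So the maximum is f(-2) = 10.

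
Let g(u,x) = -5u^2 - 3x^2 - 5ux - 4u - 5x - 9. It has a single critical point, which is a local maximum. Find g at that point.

∂g/∂u = -10u - 5x - 4 = 0 and ∂g/∂x = -5u - 6x - 5 = 0, so (u, x) = (1/35, -6/7).
The Hessian has g_{uu} = -10, g_{xx} = -6, g_{ux} = -5, giving D = 35 > 0 with g_{uu} < 0, so the point is a local maximum.
g(1/35, -6/7) = -242/35.

-242/35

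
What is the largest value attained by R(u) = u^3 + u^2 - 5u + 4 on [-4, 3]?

R'(u) = 3u^2 + 2u - 5, which vanishes at u = -5/3 and u = 1.
Candidates: R(-4) = -24; R(-5/3) = 283/27; R(1) = 1; R(3) = 25.
The maximum over the interval is 25, attained at u = 3.

25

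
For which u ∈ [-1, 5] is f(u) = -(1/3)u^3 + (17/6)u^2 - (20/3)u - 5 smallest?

The derivative is -u^2 + (17/3)u - 20/3, which vanishes at u = 5/3 and u = 4.
Candidates: f(-1) = 29/6, f(5/3) = -1585/162, f(4) = -23/3, f(5) = -55/6.
The minimum over the interval is -1585/162, attained at u = 5/3.

5/3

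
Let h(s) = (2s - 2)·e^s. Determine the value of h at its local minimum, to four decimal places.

-2.0000

By the product rule, h'(s) = (2s)·e^s. Since e^s > 0, the only critical point is s = 0.
h''(0) has the same sign as 2 > 0, so this is a local minimum.
h(0) = (-2)·e^(0) ≈ -2.0000.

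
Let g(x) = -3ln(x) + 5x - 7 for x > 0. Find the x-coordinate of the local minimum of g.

3/5

g'(x) = -3/x + 5 = 0 gives x = 3/5.
g''(x) = 3/x², which is positive for x > 0, so this is a local minimum.
g(3/5) = -3·ln(3/5) + 3 - 7 ≈ -2.4675.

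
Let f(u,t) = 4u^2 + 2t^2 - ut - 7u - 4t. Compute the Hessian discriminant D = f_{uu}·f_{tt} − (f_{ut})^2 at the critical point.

∂f/∂u = 8u - t - 7 = 0 and ∂f/∂t = -u + 4t - 4 = 0, so (u, t) = (32/31, 39/31).
The Hessian has f_{uu} = 8, f_{tt} = 4, f_{ut} = -1, giving D = 31 > 0 with f_{uu} > 0, so the point is a local minimum.
D = (8)·(4) − (-1)^2 = 31.

31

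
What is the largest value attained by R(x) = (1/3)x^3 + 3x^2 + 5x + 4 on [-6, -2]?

Differentiating, R'(x) = x^2 + 6x + 5; whose only zero in [-6, -2] is x = -5.
Compare values at every candidate in [-6, -2]: R(-6) = 10; R(-5) = 37/3; R(-2) = 10/3.
Hence the absolute maximum is 37/3 at x = -5.

37/3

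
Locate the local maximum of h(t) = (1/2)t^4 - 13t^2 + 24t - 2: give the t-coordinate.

1

h'(t) = 2t^3 - 26t + 24. Setting h'(t) = 0 gives t ∈ {-4, 1, 3}.
h''(t) = 6t^2 - 26. h''(-4) = 70 > 0 ⇒ local minimum; h''(1) = -20 < 0 ⇒ local maximum; h''(3) = 28 > 0 ⇒ local minimum.
The local maximum is h(1) = 19/2.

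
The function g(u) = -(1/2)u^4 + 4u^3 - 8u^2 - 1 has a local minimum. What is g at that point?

Critical points: g'(u) = -2u^3 + 12u^2 - 16u vanishes at u = 0, 2, 4.
Since g''(u) = -6u^2 + 24u - 16, we get g''(0) = -16 < 0 ⇒ local maximum; g''(2) = 8 > 0 ⇒ local minimum; g''(4) = -16 < 0 ⇒ local maximum.
The local minimum is g(2) = -9.

-9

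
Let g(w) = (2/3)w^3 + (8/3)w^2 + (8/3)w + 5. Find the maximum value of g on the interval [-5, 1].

g'(w) = 2w^2 + (16/3)w + 8/3, which vanishes at w = -2 and w = -2/3.
Candidates: g(-5) = -25,  g(-2) = 5,  g(-2/3) = 341/81,  g(1) = 11.
The maximum over the interval is 11, attained at w = 1.

11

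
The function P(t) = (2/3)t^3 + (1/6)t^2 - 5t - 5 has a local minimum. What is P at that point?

-79/8

P'(t) = 2t^2 + (1/3)t - 5. Setting P'(t) = 0 gives t ∈ {-5/3, 3/2}.
P''(t) = 4t + 1/3. P''(-5/3) = -19/3 < 0 ⇒ local maximum; P''(3/2) = 19/3 > 0 ⇒ local minimum.
Thus P has its local minimum at t = 3/2, with value -79/8.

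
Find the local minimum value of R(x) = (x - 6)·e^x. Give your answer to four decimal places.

-148.4132

By the product rule, R'(x) = (x - 5)·e^x. Since e^x > 0, the only critical point is x = 5.
R''(5) has the same sign as 1 > 0, so this is a local minimum.
R(5) = (-1)·e^(5) ≈ -148.4132.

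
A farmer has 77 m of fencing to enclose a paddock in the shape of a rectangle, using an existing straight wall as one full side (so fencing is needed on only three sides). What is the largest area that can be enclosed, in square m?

Let the sides perpendicular to the wall have length x and the parallel side y, so 2x + y = 77 and the area is A = xy = x(77 − 2x).
A'(x) = 77 − 4x = 0 gives x = 77/4, and A''(x) = −4 < 0 confirms a maximum.
Then y = 77 − 2·77/4 = 77/2 and A = 5929/8.

5929/8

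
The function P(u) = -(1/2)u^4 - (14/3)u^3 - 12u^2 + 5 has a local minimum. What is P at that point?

P'(u) = -2u^3 - 14u^2 - 24u = 0 at u = -4, -3, 0.
Second-derivative test with P''(u) = -6u^2 - 28u - 24: P''(-4) = -8 < 0 ⇒ local maximum; P''(-3) = 6 > 0 ⇒ local minimum; P''(0) = -24 < 0 ⇒ local maximum.
The local minimum is P(-3) = -35/2.

-35/2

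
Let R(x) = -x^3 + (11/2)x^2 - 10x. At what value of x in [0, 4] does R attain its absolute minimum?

4

R'(x) = -3x^2 + 11x - 10, which vanishes at x = 5/3 and x = 2.
Candidates: R(0) = 0, R(5/3) = -325/54, R(2) = -6, R(4) = -16.
The minimum over the interval is -16, attained at x = 4.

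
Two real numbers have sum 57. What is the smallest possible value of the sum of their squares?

3249/2

With a + b = 57, a^2 + b^2 = a^2 + (57 − a)^2.
The derivative 2a − 2(57 − a) = 4a − 114 vanishes at a = 57/2; second derivative 4 > 0, a minimum.
The minimum is 2·(57/2)^2 = 3249/2.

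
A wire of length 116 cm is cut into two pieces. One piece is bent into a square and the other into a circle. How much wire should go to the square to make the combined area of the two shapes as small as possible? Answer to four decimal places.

Let x be the length used for the square. Square side x/4; circle radius (116−x)/(2π).
A(x) = (x/4)² + π·((116−x)/(2π))² = x²/16 + (116−x)²/(4π) for 0 ≤ x ≤ 116. A'(x) = x/8 − (116−x)/(2π) = 0 gives x = 4·116/(π+4) ≈ 64.9715.
A'' = 1/8 + 1/(2π) > 0, so this gives the minimum combined area; x ≈ 64.9715 cm to the square.

64.9715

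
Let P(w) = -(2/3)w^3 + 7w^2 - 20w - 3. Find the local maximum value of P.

P'(w) = -2w^2 + 14w - 20. Setting P'(w) = 0 gives w ∈ {2, 5}.
Second-derivative test with P''(w) = -4w + 14: P''(2) = 6 > 0 ⇒ local minimum; P''(5) = -6 < 0 ⇒ local maximum.
So the local maximum value is P(5) = -34/3.

-34/3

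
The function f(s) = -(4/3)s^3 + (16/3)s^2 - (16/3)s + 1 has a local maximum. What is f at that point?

1

Critical points: f'(s) = -4s^2 + (32/3)s - 16/3 vanishes at s = 2/3, 2.
Second-derivative test with f''(s) = -8s + 32/3: f''(2/3) = 16/3 > 0 ⇒ local minimum; f''(2) = -16/3 < 0 ⇒ local maximum.
The local maximum is f(2) = 1.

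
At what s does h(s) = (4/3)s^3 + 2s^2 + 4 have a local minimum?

h'(s) = 4s^2 + 4s. Setting h'(s) = 0 gives s ∈ {-1, 0}.
Second-derivative test with h''(s) = 8s + 4: h''(-1) = -4 < 0 ⇒ local maximum; h''(0) = 4 > 0 ⇒ local minimum.
The local minimum is h(0) = 4.

0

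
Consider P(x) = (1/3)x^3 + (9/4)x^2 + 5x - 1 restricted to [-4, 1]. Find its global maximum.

79/12

The derivative is x^2 + (9/2)x + 5, which vanishes at x = -5/2 and x = -2.
Compare values at every candidate in [-4, 1]: P(-4) = -19/3,  P(-5/2) = -223/48,  P(-2) = -14/3,  P(1) = 79/12.
So the maximum is P(1) = 79/12.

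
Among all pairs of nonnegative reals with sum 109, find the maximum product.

11881/4

With x + y = 109, the product is P(x) = x(109 − x).
P'(x) = 109 − 2x = 0 gives x = 109/2; P'' = −2 < 0, so this is the maximum.
P = 109/2·109/2 = 11881/4.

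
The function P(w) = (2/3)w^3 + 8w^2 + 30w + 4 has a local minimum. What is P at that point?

-32

Critical points: P'(w) = 2w^2 + 16w + 30 vanishes at w = -5, -3.
Second-derivative test with P''(w) = 4w + 16: P''(-5) = -4 < 0 ⇒ local maximum; P''(-3) = 4 > 0 ⇒ local minimum.
The local minimum is P(-3) = -32.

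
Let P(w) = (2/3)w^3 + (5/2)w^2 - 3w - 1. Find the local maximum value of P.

P'(w) = 2w^2 + 5w - 3. Setting P'(w) = 0 gives w ∈ {-3, 1/2}.
Since P''(w) = 4w + 5, we get P''(-3) = -7 < 0 ⇒ local maximum; P''(1/2) = 7 > 0 ⇒ local minimum.
So the local maximum value is P(-3) = 25/2.

25/2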